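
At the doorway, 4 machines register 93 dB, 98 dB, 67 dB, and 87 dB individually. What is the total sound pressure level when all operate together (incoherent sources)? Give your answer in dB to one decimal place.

Incoherent sources combine by intensity addition: L_total = 10·log₁₀(Σ 10^(L_i/10)).
Σ 10^(L/10) = 10^(93/10) + 10^(98/10) + 10^(67/10) + 10^(87/10) = 8.811e+09.
L_total = 10·log₁₀(8.811e+09) = 99.45 dB.

99.5 dB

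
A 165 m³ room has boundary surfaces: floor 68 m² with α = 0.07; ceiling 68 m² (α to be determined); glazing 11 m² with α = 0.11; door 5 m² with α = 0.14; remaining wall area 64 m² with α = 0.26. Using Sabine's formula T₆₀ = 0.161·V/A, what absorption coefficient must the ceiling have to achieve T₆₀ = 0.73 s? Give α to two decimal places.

0.19

From T₆₀ = 0.161·V/A, the target T₆₀ = 0.73 s needs A = 0.161·165/0.73 = 36.39 m².
Absorption from the other surfaces = 68·0.07 + 11·0.11 + 5·0.14 + 64·0.26 = 23.31 m², so the ceiling must supply 13.08 m² over 68 m².
α = 13.08/68 = 0.192.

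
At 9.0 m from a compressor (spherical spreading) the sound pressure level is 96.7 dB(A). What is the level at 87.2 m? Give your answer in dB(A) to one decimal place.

77.0 dB(A)

For a point source, L₂ = L₁ − 20·log₁₀(r₂/r₁).
L₂ = 96.7 − 20·log₁₀(87.2/9.0) = 96.7 − 19.725 = 76.97 dB(A).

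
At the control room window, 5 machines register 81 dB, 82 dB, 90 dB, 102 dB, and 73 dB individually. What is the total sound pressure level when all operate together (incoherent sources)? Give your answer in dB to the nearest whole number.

Incoherent sources combine by intensity addition: L_total = 10·log₁₀(Σ 10^(L_i/10)).
Σ 10^(L/10) = 10^(81/10) + 10^(82/10) + 10^(90/10) + 10^(102/10) + 10^(73/10) = 1.715e+10.
L_total = 10·log₁₀(1.715e+10) = 102.34 dB.

102 dB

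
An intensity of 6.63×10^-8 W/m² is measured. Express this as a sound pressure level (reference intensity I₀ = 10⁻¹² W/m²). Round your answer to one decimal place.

48.2 dB

Dividing by I₀ shifts the exponent by 12: I/I₀ = 6.63×10^4.
L = 10·(0.8215 + 4) = 48.22 dB.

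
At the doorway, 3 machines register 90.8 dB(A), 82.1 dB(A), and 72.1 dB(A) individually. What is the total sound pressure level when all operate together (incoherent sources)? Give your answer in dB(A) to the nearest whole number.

For uncorrelated sources the intensities add, so convert each level to linear form, sum, and take 10·log₁₀ of the total.
Σ 10^(L/10) = 10^(90.8/10) + 10^(82.1/10) + 10^(72.1/10) = 1.381e+09.
L_total = 10·log₁₀(1.381e+09) = 91.40 dB(A).

91 dB(A)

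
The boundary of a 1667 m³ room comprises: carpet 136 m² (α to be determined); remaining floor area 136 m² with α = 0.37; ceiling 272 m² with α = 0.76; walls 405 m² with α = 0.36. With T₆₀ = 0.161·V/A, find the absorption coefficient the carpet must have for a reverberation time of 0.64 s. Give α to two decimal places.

0.12

A = 0.161·V/T₆₀ = 0.161·1667/0.64 = 419.35 m² sabins.
Absorption from the other surfaces = 136·0.37 + 272·0.76 + 405·0.36 = 402.84 m², so the carpet must supply 16.51 m² over 136 m².
α = 16.51/136 = 0.121.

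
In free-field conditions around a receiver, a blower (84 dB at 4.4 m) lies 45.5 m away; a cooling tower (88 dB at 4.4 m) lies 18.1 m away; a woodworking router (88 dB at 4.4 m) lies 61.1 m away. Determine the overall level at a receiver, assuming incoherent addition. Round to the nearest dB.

Apply inverse-square spreading to bring every level to the receiver, then sum 10^(L/10).
blower: 84 − 20·log₁₀(45.5/4.4) = 84 − 20.29 = 63.71 dB.
cooling tower: 88 − 20·log₁₀(18.1/4.4) = 88 − 12.28 = 75.72 dB.
woodworking router: 88 − 20·log₁₀(61.1/4.4) = 88 − 22.85 = 65.15 dB.
Σ 10^(L/10) = 4.291e+07 → L_total = 10·log₁₀(4.291e+07) = 76.33 dB.

76 dB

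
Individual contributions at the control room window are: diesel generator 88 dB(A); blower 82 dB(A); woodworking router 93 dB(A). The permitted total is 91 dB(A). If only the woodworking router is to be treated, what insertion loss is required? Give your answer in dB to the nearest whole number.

6 dB

The untreated sources together contribute 10^(88/10) + 10^(82/10) = 7.894e+08, i.e. 88.97 dB(A).
The limit corresponds to 10^(91/10) = 1.259e+09; subtracting the fixed part leaves 4.695e+08 for the woodworking router, i.e. 86.72 dB(A).
So the woodworking router must be reduced from 93 to 86.72 dB(A): IL = 6.28 dB.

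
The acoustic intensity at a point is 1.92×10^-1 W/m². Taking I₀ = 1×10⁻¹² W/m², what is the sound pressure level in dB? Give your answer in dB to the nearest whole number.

I/I₀ = 1.92×10^-1/10⁻¹² = 1.92×10^11, and L = 10·log₁₀(I/I₀).
L = 10·(0.2833 + 11) = 112.83 dB.

113 dB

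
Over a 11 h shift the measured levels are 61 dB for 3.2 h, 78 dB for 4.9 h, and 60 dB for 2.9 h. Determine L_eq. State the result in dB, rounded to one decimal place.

74.6 dB

Weight each interval's intensity by its duration and average over T = 11 h:
Σ tᵢ·10^(Lᵢ/10) = 3.2·10^(61/10) + 4.9·10^(78/10) + 2.9·10^(60/10) = 3.161e+08.
L_eq = 10·log₁₀(3.161e+08/11) = 74.58 dB.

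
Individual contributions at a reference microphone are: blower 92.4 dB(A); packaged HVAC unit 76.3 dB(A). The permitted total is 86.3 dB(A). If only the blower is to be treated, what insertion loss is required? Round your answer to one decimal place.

6.6 dB

Fixed contribution from the other source: Σ 10^(L/10) = 10^(76.3/10) = 4.266e+07 (76.30 dB(A)).
To meet 86.3 dB(A) overall, the treated blower may contribute at most 10^(86.3/10) − 4.266e+07 = 3.839e+08, i.e. 85.84 dB(A).
Required insertion loss = 92.4 − 85.84 = 6.56 dB.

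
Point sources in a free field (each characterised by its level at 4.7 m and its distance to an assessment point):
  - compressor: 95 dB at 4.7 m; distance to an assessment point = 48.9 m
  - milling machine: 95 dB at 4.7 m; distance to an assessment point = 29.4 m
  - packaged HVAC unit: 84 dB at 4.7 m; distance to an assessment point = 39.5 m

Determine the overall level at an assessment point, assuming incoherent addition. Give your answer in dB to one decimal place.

80.6 dB

First find each source's level at the receiver (point-source: −20·log₁₀(r/r_ref)), then combine on an intensity basis.
compressor: 95 − 20·log₁₀(48.9/4.7) = 95 − 20.34 = 74.66 dB.
milling machine: 95 − 20·log₁₀(29.4/4.7) = 95 − 15.92 = 79.08 dB.
packaged HVAC unit: 84 − 20·log₁₀(39.5/4.7) = 84 − 18.49 = 65.51 dB.
Σ 10^(L/10) = 1.136e+08 → L_total = 10·log₁₀(1.136e+08) = 80.55 dB.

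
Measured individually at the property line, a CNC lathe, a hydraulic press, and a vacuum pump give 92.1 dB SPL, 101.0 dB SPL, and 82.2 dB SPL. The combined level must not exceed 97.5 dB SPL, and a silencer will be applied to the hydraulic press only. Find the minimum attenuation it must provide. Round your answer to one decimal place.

Fixed contribution from the other sources: Σ 10^(L/10) = 10^(92.1/10) + 10^(82.2/10) = 1.788e+09 (92.52 dB SPL).
The limit corresponds to 10^(97.5/10) = 5.623e+09; subtracting the fixed part leaves 3.836e+09 for the hydraulic press, i.e. 95.84 dB SPL.
So the hydraulic press must be reduced from 101.0 to 95.84 dB SPL: IL = 5.16 dB.

5.2 dB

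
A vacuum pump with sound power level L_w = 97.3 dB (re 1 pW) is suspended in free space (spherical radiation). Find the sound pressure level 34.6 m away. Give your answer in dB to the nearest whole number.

The power spreads over a sphere of area 4π·r², so L_p = L_w − 10·log₁₀(4π·r²).
4π·r² = 1.504e+04 m², 10·log₁₀ of that is 41.774 dB.
L_p = 97.3 − 41.774 = 55.53 dB.

56 dB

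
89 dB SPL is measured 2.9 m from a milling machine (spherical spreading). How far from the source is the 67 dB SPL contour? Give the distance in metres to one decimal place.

36.5 m

Point-source spreading drops the level by 20·log₁₀(r₂/r₁); inverting, r₂/r₁ = 10^(ΔL/20).
r₂ = 2.9·10^((89−67)/20) = 2.9·10^(22.0/20) = 36.51 m.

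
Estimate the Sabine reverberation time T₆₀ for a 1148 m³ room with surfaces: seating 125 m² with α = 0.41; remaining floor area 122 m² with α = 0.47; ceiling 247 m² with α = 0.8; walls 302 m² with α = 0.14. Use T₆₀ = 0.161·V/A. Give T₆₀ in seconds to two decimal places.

Summing Sᵢαᵢ: 125·0.41 + 122·0.47 + 247·0.8 + 302·0.14 = 348.47 m².
T₆₀ = 0.161 × 1148 / 348.47 = 0.530 s.

0.53 s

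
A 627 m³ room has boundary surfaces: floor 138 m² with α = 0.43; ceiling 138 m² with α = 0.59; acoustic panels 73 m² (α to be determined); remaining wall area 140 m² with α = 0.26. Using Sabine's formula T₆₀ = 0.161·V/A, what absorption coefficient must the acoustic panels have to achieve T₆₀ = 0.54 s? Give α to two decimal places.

A = 0.161·V/T₆₀ = 0.161·627/0.54 = 186.94 m² sabins.
Absorption from the other surfaces = 138·0.43 + 138·0.59 + 140·0.26 = 177.16 m², so the acoustic panels must supply 9.78 m² over 73 m².
α = 9.78/73 = 0.134.

0.13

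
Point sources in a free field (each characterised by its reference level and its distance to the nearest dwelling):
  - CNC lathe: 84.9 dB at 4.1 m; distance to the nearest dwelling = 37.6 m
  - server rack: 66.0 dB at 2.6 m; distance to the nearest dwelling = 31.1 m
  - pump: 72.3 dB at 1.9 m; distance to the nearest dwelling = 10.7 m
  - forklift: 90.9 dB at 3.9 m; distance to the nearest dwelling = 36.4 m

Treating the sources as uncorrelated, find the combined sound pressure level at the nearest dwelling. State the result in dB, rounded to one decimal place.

72.6 dB

Propagate each source to the receiver with L = L_ref − 20·log₁₀(r/r_ref), then add intensities.
CNC lathe: 84.9 − 20·log₁₀(37.6/4.1) = 84.9 − 19.25 = 65.65 dB.
server rack: 66.0 − 20·log₁₀(31.1/2.6) = 66.0 − 21.56 = 44.44 dB.
pump: 72.3 − 20·log₁₀(10.7/1.9) = 72.3 − 15.01 = 57.29 dB.
forklift: 90.9 − 20·log₁₀(36.4/3.9) = 90.9 − 19.40 = 71.50 dB.
Σ 10^(L/10) = 1.836e+07 → L_total = 10·log₁₀(1.836e+07) = 72.64 dB.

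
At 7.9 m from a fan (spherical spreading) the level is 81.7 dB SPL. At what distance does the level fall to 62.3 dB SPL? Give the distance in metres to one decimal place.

73.7 m

For a point source L₁ − L₂ = 20·log₁₀(r₂/r₁), so r₂ = r₁·10^((L₁−L₂)/20).
r₂ = 7.9·10^((81.7−62.3)/20) = 7.9·10^(19.4/20) = 73.73 m.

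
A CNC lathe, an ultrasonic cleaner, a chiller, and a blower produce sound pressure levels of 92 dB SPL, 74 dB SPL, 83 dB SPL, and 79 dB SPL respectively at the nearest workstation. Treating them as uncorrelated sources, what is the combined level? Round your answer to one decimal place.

For uncorrelated sources the intensities add, so convert each level to linear form, sum, and take 10·log₁₀ of the total.
Σ 10^(L/10) = 10^(92/10) + 10^(74/10) + 10^(83/10) + 10^(79/10) = 1.889e+09.
L_total = 10·log₁₀(1.889e+09) = 92.76 dB SPL.

92.8 dB SPL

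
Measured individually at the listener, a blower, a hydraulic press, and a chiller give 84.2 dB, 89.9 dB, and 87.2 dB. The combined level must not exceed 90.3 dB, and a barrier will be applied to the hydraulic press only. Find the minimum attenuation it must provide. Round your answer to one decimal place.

The untreated sources together contribute 10^(84.2/10) + 10^(87.2/10) = 7.878e+08, i.e. 88.96 dB.
The limit corresponds to 10^(90.3/10) = 1.072e+09; subtracting the fixed part leaves 2.837e+08 for the hydraulic press, i.e. 84.53 dB.
Required insertion loss = 89.9 − 84.53 = 5.37 dB.

5.4 dB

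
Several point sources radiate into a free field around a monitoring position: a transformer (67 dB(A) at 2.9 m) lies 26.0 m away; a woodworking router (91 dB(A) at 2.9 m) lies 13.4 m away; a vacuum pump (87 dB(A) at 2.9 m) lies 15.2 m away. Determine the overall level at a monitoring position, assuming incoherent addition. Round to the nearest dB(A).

79 dB(A)

Apply inverse-square spreading to bring every level to the receiver, then sum 10^(L/10).
transformer: 67 − 20·log₁₀(26.0/2.9) = 67 − 19.05 = 47.95 dB(A).
woodworking router: 91 − 20·log₁₀(13.4/2.9) = 91 − 13.29 = 77.71 dB(A).
vacuum pump: 87 − 20·log₁₀(15.2/2.9) = 87 − 14.39 = 72.61 dB(A).
Σ 10^(L/10) = 7.727e+07 → L_total = 10·log₁₀(7.727e+07) = 78.88 dB(A).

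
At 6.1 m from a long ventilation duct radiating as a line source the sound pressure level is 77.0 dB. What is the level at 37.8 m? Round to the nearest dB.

69 dB

Cylindrical spreading from a line source gives a 10·log₁₀(r₂/r₁) drop.
L₂ = 77.0 − 10·log₁₀(37.8/6.1) = 77.0 − 7.922 = 69.08 dB.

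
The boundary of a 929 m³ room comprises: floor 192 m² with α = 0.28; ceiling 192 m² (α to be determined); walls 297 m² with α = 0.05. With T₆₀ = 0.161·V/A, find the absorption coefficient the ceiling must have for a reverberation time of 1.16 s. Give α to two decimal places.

0.31

From T₆₀ = 0.161·V/A, the target T₆₀ = 1.16 s needs A = 0.161·929/1.16 = 128.94 m².
Absorption from the other surfaces = 192·0.28 + 297·0.05 = 68.61 m², so the ceiling must supply 60.33 m² over 192 m².
α = 60.33/192 = 0.314.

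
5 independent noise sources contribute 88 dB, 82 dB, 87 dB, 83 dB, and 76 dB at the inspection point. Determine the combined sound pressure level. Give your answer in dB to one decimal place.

91.8 dB

Incoherent sources combine by intensity addition: L_total = 10·log₁₀(Σ 10^(L_i/10)).
Σ 10^(L/10) = 10^(88/10) + 10^(82/10) + 10^(87/10) + 10^(83/10) + 10^(76/10) = 1.530e+09.
L_total = 10·log₁₀(1.530e+09) = 91.85 dB.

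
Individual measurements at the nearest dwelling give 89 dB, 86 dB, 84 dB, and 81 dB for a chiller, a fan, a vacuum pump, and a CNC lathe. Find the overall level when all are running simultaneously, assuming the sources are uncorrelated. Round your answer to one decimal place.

92.0 dB

Incoherent sources combine by intensity addition: L_total = 10·log₁₀(Σ 10^(L_i/10)).
Σ 10^(L/10) = 10^(89/10) + 10^(86/10) + 10^(84/10) + 10^(81/10) = 1.570e+09.
L_total = 10·log₁₀(1.570e+09) = 91.96 dB.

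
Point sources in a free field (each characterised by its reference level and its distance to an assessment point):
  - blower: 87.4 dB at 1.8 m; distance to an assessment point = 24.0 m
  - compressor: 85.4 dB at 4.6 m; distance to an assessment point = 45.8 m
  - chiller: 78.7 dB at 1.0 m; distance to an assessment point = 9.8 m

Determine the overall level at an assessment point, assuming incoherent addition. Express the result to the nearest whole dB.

69 dB

First find each source's level at the receiver (point-source: −20·log₁₀(r/r_ref)), then combine on an intensity basis.
blower: 87.4 − 20·log₁₀(24.0/1.8) = 87.4 − 22.50 = 64.90 dB.
compressor: 85.4 − 20·log₁₀(45.8/4.6) = 85.4 − 19.96 = 65.44 dB.
chiller: 78.7 − 20·log₁₀(9.8/1.0) = 78.7 − 19.82 = 58.88 dB.
Σ 10^(L/10) = 7.361e+06 → L_total = 10·log₁₀(7.361e+06) = 68.67 dB.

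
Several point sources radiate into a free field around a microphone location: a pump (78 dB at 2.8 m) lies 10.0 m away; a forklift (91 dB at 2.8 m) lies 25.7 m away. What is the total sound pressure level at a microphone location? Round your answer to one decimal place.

Apply inverse-square spreading to bring every level to the receiver, then sum 10^(L/10).
pump: 78 − 20·log₁₀(10.0/2.8) = 78 − 11.06 = 66.94 dB.
forklift: 91 − 20·log₁₀(25.7/2.8) = 91 − 19.26 = 71.74 dB.
Σ 10^(L/10) = 1.989e+07 → L_total = 10·log₁₀(1.989e+07) = 72.99 dB.

73.0 dB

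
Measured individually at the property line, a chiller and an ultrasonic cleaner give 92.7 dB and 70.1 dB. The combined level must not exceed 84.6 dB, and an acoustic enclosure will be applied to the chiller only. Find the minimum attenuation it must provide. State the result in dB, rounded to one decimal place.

8.3 dB

Fixed contribution from the other source: Σ 10^(L/10) = 10^(70.1/10) = 1.023e+07 (70.10 dB).
The limit corresponds to 10^(84.6/10) = 2.884e+08; subtracting the fixed part leaves 2.782e+08 for the chiller, i.e. 84.44 dB.
Required insertion loss = 92.7 − 84.44 = 8.26 dB.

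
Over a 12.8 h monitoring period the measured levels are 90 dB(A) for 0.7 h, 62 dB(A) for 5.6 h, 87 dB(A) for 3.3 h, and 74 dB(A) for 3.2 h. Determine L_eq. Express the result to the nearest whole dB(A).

83 dB(A)

L_eq = 10·log₁₀[(1/T)·Σ tᵢ·10^(Lᵢ/10)] with T = 12.8 h.
Σ tᵢ·10^(Lᵢ/10) = 0.7·10^(90/10) + 5.6·10^(62/10) + 3.3·10^(87/10) + 3.2·10^(74/10) = 2.443e+09.
L_eq = 10·log₁₀(2.443e+09/12.8) = 82.81 dB(A).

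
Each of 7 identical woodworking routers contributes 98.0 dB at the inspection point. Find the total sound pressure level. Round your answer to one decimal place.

106.5 dB

N identical incoherent sources raise the level by 10·log₁₀ N.
L_total = 98.0 + 10·log₁₀(7) = 98.0 + 8.451 = 106.45 dB.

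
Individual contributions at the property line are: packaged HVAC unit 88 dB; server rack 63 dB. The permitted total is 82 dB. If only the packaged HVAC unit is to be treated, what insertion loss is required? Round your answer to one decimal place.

6.1 dB

Everything except the packaged HVAC unit sums to 10^(63/10) = 1.995e+06 in linear terms, 63.00 dB.
To meet 82 dB overall, the treated packaged HVAC unit may contribute at most 10^(82/10) − 1.995e+06 = 1.565e+08, i.e. 81.94 dB.
So the packaged HVAC unit must be reduced from 88 to 81.94 dB: IL = 6.06 dB.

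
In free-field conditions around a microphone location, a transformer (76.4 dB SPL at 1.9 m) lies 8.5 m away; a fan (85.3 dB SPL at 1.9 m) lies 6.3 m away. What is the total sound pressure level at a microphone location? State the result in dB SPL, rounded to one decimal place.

75.2 dB SPL

First find each source's level at the receiver (point-source: −20·log₁₀(r/r_ref)), then combine on an intensity basis.
transformer: 76.4 − 20·log₁₀(8.5/1.9) = 76.4 − 13.01 = 63.39 dB SPL.
fan: 85.3 − 20·log₁₀(6.3/1.9) = 85.3 − 10.41 = 74.89 dB SPL.
Σ 10^(L/10) = 3.300e+07 → L_total = 10·log₁₀(3.300e+07) = 75.19 dB SPL.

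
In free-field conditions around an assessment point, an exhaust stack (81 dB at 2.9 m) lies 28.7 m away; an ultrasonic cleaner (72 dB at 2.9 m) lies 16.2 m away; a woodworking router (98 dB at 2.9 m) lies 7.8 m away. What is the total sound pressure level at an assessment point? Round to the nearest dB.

First find each source's level at the receiver (point-source: −20·log₁₀(r/r_ref)), then combine on an intensity basis.
exhaust stack: 81 − 20·log₁₀(28.7/2.9) = 81 − 19.91 = 61.09 dB.
ultrasonic cleaner: 72 − 20·log₁₀(16.2/2.9) = 72 − 14.94 = 57.06 dB.
woodworking router: 98 − 20·log₁₀(7.8/2.9) = 98 − 8.59 = 89.41 dB.
Σ 10^(L/10) = 8.740e+08 → L_total = 10·log₁₀(8.740e+08) = 89.41 dB.

89 dB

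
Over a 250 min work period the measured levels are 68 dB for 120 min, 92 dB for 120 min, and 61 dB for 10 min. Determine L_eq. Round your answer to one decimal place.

88.8 dB

Weight each interval's intensity by its duration and average over T = 250 min:
Σ tᵢ·10^(Lᵢ/10) = 120·10^(68/10) + 120·10^(92/10) + 10·10^(61/10) = 1.910e+11.
L_eq = 10·log₁₀(1.910e+11/250) = 88.83 dB.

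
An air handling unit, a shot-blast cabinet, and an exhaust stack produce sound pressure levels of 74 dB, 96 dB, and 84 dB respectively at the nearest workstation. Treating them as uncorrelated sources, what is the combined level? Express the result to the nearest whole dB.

Incoherent sources combine by intensity addition: L_total = 10·log₁₀(Σ 10^(L_i/10)).
Σ 10^(L/10) = 10^(74/10) + 10^(96/10) + 10^(84/10) = 4.257e+09.
L_total = 10·log₁₀(4.257e+09) = 96.29 dB.

96 dB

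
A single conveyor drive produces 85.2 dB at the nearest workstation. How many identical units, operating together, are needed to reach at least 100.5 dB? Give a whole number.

N identical sources give L₁ + 10·log₁₀ N, so require 10·log₁₀ N ≥ 100.5 − 85.2 = 15.3 dB.
N ≥ 10^(15.3/10) = 33.884, so N = 34.

34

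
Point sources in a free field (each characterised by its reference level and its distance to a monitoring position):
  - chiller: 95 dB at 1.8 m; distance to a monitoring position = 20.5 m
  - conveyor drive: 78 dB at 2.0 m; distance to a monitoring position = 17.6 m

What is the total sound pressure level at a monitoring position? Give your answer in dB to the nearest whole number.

74 dB

Apply inverse-square spreading to bring every level to the receiver, then sum 10^(L/10).
chiller: 95 − 20·log₁₀(20.5/1.8) = 95 − 21.13 = 73.87 dB.
conveyor drive: 78 − 20·log₁₀(17.6/2.0) = 78 − 18.89 = 59.11 dB.
Σ 10^(L/10) = 2.519e+07 → L_total = 10·log₁₀(2.519e+07) = 74.01 dB.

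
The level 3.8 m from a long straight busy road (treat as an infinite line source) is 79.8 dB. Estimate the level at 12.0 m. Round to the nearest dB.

75 dB

For a line source, L₂ = L₁ − 10·log₁₀(r₂/r₁).
L₂ = 79.8 − 10·log₁₀(12.0/3.8) = 79.8 − 4.994 = 74.81 dB.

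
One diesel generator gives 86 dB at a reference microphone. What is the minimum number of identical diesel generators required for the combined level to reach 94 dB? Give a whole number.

Need L₁ + 10·log₁₀ N ≥ 94, i.e. log₁₀ N ≥ 0.80.
N ≥ 10^(8.0/10) = 6.310, so N = 7.

7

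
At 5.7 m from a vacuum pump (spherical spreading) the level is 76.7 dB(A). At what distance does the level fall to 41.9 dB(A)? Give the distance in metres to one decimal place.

313.2 m

The 34.8 dB drop corresponds to a distance ratio of 10^(34.8/20) for a point source.
r₂ = 5.7·10^((76.7−41.9)/20) = 5.7·10^(34.8/20) = 313.24 m.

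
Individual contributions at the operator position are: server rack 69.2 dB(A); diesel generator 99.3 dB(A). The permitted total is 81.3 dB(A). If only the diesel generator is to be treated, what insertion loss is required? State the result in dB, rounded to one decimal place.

18.3 dB

Everything except the diesel generator sums to 10^(69.2/10) = 8.318e+06 in linear terms, 69.20 dB(A).
To meet 81.3 dB(A) overall, the treated diesel generator may contribute at most 10^(81.3/10) − 8.318e+06 = 1.266e+08, i.e. 81.02 dB(A).
So the diesel generator must be reduced from 99.3 to 81.02 dB(A): IL = 18.28 dB.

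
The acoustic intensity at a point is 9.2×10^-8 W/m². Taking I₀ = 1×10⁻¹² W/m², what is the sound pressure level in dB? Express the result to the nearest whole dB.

50 dB

L = 10·log₁₀(I/I₀) = 10·log₁₀(9.2×10^-8/10⁻¹²) = 10·log₁₀(9.2×10^4).
L = 10·(0.9638 + 4) = 49.64 dB.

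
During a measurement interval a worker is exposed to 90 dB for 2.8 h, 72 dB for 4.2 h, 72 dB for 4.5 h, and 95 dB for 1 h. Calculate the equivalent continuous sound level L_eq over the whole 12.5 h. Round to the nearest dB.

87 dB

The energy average is taken in the linear domain: L_eq = 10·log₁₀[(Σ tᵢ·10^(Lᵢ/10))/T], T = 12.5 h.
Σ tᵢ·10^(Lᵢ/10) = 2.8·10^(90/10) + 4.2·10^(72/10) + 4.5·10^(72/10) + 1·10^(95/10) = 6.100e+09.
L_eq = 10·log₁₀(6.100e+09/12.5) = 86.88 dB.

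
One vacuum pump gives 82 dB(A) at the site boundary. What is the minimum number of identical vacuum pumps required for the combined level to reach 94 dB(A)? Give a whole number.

16

The shortfall is 94 − 82 = 12.0 dB, and N units add 10·log₁₀ N, so need 10·log₁₀ N ≥ 12.0.
N ≥ 10^(12.0/10) = 15.849, so N = 16.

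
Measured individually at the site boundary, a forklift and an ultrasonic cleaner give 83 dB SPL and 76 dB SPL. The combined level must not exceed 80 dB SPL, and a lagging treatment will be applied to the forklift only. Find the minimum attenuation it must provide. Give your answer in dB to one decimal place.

Everything except the forklift sums to 10^(76/10) = 3.981e+07 in linear terms, 76.00 dB SPL.
To meet 80 dB SPL overall, the treated forklift may contribute at most 10^(80/10) − 3.981e+07 = 6.019e+07, i.e. 77.80 dB SPL.
So the forklift must be reduced from 83 to 77.80 dB SPL: IL = 5.20 dB.

5.2 dB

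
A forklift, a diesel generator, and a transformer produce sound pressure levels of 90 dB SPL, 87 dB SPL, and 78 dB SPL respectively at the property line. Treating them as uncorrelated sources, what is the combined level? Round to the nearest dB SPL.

92 dB SPL

Incoherent sources combine by intensity addition: L_total = 10·log₁₀(Σ 10^(L_i/10)).
Σ 10^(L/10) = 10^(90/10) + 10^(87/10) + 10^(78/10) = 1.564e+09.
L_total = 10·log₁₀(1.564e+09) = 91.94 dB SPL.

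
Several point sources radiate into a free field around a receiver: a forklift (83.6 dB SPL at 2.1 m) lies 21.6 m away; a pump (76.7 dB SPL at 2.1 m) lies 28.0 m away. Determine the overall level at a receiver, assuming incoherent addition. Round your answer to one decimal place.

63.9 dB SPL

Propagate each source to the receiver with L = L_ref − 20·log₁₀(r/r_ref), then add intensities.
forklift: 83.6 − 20·log₁₀(21.6/2.1) = 83.6 − 20.24 = 63.36 dB SPL.
pump: 76.7 − 20·log₁₀(28.0/2.1) = 76.7 − 22.50 = 54.20 dB SPL.
Σ 10^(L/10) = 2.428e+06 → L_total = 10·log₁₀(2.428e+06) = 63.85 dB SPL.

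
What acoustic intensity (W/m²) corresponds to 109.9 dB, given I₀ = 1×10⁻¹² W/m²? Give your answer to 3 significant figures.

0.0977 W/m²

I/I₀ = 10^(109.9/10) = 9.772e+10, so I = 9.772e+10 × 10⁻¹² W/m².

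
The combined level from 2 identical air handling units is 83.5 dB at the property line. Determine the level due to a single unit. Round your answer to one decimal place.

For N identical incoherent sources L_total = L₁ + 10·log₁₀ N, so L₁ = 83.5 − 10·log₁₀(2) = 83.5 − 3.010.

80.5 dB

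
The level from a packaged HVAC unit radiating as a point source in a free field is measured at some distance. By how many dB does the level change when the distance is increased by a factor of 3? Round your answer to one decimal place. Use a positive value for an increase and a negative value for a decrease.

Point-source spreading: ΔL = −20·log₁₀(r₂/r₁).
ΔL = −20·log₁₀(3) = -9.54 dB.

-9.5 dB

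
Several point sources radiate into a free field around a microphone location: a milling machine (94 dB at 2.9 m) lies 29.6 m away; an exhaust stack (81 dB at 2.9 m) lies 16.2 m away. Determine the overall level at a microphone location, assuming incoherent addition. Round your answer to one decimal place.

Propagate each source to the receiver with L = L_ref − 20·log₁₀(r/r_ref), then add intensities.
milling machine: 94 − 20·log₁₀(29.6/2.9) = 94 − 20.18 = 73.82 dB.
exhaust stack: 81 − 20·log₁₀(16.2/2.9) = 81 − 14.94 = 66.06 dB.
Σ 10^(L/10) = 2.815e+07 → L_total = 10·log₁₀(2.815e+07) = 74.49 dB.

74.5 dB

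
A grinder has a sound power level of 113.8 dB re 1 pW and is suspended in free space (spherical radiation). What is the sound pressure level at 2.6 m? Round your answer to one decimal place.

94.5 dB

Free-field spherical radiation: L_p = L_w − 10·log₁₀(4π·r²), r = 2.6 m.
4π·r² = 84.95 m², 10·log₁₀ of that is 19.292 dB.
L_p = 113.8 − 19.292 = 94.51 dB.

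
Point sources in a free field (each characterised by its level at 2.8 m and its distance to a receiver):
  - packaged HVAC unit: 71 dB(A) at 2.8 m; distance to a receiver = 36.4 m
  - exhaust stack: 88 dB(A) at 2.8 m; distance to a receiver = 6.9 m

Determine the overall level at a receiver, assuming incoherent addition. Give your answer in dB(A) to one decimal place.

80.2 dB(A)

Propagate each source to the receiver with L = L_ref − 20·log₁₀(r/r_ref), then add intensities.
packaged HVAC unit: 71 − 20·log₁₀(36.4/2.8) = 71 − 22.28 = 48.72 dB(A).
exhaust stack: 88 − 20·log₁₀(6.9/2.8) = 88 − 7.83 = 80.17 dB(A).
Σ 10^(L/10) = 1.040e+08 → L_total = 10·log₁₀(1.040e+08) = 80.17 dB(A).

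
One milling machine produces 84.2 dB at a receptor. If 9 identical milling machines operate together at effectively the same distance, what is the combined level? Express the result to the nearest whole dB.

94 dB

N identical incoherent sources raise the level by 10·log₁₀ N.
L_total = 84.2 + 10·log₁₀(9) = 84.2 + 9.542 = 93.74 dB.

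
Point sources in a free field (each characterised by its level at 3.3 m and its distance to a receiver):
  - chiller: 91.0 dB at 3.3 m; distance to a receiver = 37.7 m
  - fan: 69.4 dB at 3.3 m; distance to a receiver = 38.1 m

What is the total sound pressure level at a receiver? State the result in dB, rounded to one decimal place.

Propagate each source to the receiver with L = L_ref − 20·log₁₀(r/r_ref), then add intensities.
chiller: 91.0 − 20·log₁₀(37.7/3.3) = 91.0 − 21.16 = 69.84 dB.
fan: 69.4 − 20·log₁₀(38.1/3.3) = 69.4 − 21.25 = 48.15 dB.
Σ 10^(L/10) = 9.711e+06 → L_total = 10·log₁₀(9.711e+06) = 69.87 dB.

69.9 dB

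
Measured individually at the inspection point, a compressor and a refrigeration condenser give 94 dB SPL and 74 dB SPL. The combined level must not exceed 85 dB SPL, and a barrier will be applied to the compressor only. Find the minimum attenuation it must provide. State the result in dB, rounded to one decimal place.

9.4 dB

Everything except the compressor sums to 10^(74/10) = 2.512e+07 in linear terms, 74.00 dB SPL.
To meet 85 dB SPL overall, the treated compressor may contribute at most 10^(85/10) − 2.512e+07 = 2.911e+08, i.e. 84.64 dB SPL.
So the compressor must be reduced from 94 to 84.64 dB SPL: IL = 9.36 dB.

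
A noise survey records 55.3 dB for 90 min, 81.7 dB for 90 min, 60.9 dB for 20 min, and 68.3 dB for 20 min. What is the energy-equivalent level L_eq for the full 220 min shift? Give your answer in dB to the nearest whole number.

78 dB

Weight each interval's intensity by its duration and average over T = 220 min:
Σ tᵢ·10^(Lᵢ/10) = 90·10^(55.3/10) + 90·10^(81.7/10) + 20·10^(60.9/10) + 20·10^(68.3/10) = 1.350e+10.
L_eq = 10·log₁₀(1.350e+10/220) = 77.88 dB.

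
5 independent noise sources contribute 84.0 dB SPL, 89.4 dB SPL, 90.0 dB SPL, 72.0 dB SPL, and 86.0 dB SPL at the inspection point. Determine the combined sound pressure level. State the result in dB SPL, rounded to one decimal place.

94.0 dB SPL

Incoherent sources combine by intensity addition: L_total = 10·log₁₀(Σ 10^(L_i/10)).
Σ 10^(L/10) = 10^(84.0/10) + 10^(89.4/10) + 10^(90.0/10) + 10^(72.0/10) + 10^(86.0/10) = 2.536e+09.
L_total = 10·log₁₀(2.536e+09) = 94.04 dB SPL.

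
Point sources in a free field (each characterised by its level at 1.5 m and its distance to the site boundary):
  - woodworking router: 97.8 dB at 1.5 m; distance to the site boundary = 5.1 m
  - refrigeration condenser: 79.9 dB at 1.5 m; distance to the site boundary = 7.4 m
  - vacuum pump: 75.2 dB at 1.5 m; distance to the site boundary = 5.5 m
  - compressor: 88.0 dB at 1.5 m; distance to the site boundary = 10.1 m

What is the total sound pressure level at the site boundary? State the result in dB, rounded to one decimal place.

87.3 dB

Apply inverse-square spreading to bring every level to the receiver, then sum 10^(L/10).
woodworking router: 97.8 − 20·log₁₀(5.1/1.5) = 97.8 − 10.63 = 87.17 dB.
refrigeration condenser: 79.9 − 20·log₁₀(7.4/1.5) = 79.9 − 13.86 = 66.04 dB.
vacuum pump: 75.2 − 20·log₁₀(5.5/1.5) = 75.2 − 11.29 = 63.91 dB.
compressor: 88.0 − 20·log₁₀(10.1/1.5) = 88.0 − 16.56 = 71.44 dB.
Σ 10^(L/10) = 5.416e+08 → L_total = 10·log₁₀(5.416e+08) = 87.34 dB.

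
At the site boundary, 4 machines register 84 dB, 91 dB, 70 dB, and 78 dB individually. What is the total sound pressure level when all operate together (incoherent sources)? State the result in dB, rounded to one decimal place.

For uncorrelated sources the intensities add, so convert each level to linear form, sum, and take 10·log₁₀ of the total.
Σ 10^(L/10) = 10^(84/10) + 10^(91/10) + 10^(70/10) + 10^(78/10) = 1.583e+09.
L_total = 10·log₁₀(1.583e+09) = 92.00 dB.

92.0 dB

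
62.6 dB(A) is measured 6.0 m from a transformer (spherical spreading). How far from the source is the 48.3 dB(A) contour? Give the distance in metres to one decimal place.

For a point source L₁ − L₂ = 20·log₁₀(r₂/r₁), so r₂ = r₁·10^((L₁−L₂)/20).
r₂ = 6.0·10^((62.6−48.3)/20) = 6.0·10^(14.3/20) = 31.13 m.

31.1 m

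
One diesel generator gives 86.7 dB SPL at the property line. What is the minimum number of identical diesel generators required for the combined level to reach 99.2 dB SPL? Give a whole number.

The shortfall is 99.2 − 86.7 = 12.5 dB, and N units add 10·log₁₀ N, so need 10·log₁₀ N ≥ 12.5.
N ≥ 10^(12.5/10) = 17.783, so N = 18.

18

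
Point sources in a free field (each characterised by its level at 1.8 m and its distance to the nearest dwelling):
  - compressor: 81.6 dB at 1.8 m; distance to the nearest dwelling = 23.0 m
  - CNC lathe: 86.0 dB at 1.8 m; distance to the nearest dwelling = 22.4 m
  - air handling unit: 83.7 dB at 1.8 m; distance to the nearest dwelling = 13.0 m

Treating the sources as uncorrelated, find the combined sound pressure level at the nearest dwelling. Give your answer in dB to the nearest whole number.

69 dB

First find each source's level at the receiver (point-source: −20·log₁₀(r/r_ref)), then combine on an intensity basis.
compressor: 81.6 − 20·log₁₀(23.0/1.8) = 81.6 − 22.13 = 59.47 dB.
CNC lathe: 86.0 − 20·log₁₀(22.4/1.8) = 86.0 − 21.90 = 64.10 dB.
air handling unit: 83.7 − 20·log₁₀(13.0/1.8) = 83.7 − 17.17 = 66.53 dB.
Σ 10^(L/10) = 7.950e+06 → L_total = 10·log₁₀(7.950e+06) = 69.00 dB.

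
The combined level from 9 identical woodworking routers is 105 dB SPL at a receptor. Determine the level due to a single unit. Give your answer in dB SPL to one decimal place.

95.5 dB SPL

For N identical incoherent sources L_total = L₁ + 10·log₁₀ N, so L₁ = 105 − 10·log₁₀(9) = 105 − 9.542.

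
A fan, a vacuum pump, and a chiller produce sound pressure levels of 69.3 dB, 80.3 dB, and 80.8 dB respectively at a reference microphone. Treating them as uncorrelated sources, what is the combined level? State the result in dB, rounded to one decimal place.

Incoherent sources combine by intensity addition: L_total = 10·log₁₀(Σ 10^(L_i/10)).
Σ 10^(L/10) = 10^(69.3/10) + 10^(80.3/10) + 10^(80.8/10) = 2.359e+08.
L_total = 10·log₁₀(2.359e+08) = 83.73 dB.

83.7 dB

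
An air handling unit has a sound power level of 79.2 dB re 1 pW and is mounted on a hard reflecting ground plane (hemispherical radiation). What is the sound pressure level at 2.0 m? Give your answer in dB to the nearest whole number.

The power spreads over a hemisphere of area 2π·r², so L_p = L_w − 10·log₁₀(2π·r²).
2π·r² = 25.13 m², 10·log₁₀ of that is 14.002 dB.
L_p = 79.2 − 14.002 = 65.20 dB.

65 dB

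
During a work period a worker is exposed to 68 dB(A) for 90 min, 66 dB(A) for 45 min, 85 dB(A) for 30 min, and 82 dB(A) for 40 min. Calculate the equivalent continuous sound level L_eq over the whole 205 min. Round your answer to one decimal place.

79.1 dB(A)

Weight each interval's intensity by its duration and average over T = 205 min:
Σ tᵢ·10^(Lᵢ/10) = 90·10^(68/10) + 45·10^(66/10) + 30·10^(85/10) + 40·10^(82/10) = 1.657e+10.
L_eq = 10·log₁₀(1.657e+10/205) = 79.08 dB(A).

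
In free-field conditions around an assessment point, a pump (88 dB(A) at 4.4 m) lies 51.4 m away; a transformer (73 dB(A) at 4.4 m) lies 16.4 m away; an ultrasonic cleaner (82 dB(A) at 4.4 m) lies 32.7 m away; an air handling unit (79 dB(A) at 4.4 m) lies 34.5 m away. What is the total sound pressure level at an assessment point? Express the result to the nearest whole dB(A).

Propagate each source to the receiver with L = L_ref − 20·log₁₀(r/r_ref), then add intensities.
pump: 88 − 20·log₁₀(51.4/4.4) = 88 − 21.35 = 66.65 dB(A).
transformer: 73 − 20·log₁₀(16.4/4.4) = 73 − 11.43 = 61.57 dB(A).
ultrasonic cleaner: 82 − 20·log₁₀(32.7/4.4) = 82 − 17.42 = 64.58 dB(A).
air handling unit: 79 − 20·log₁₀(34.5/4.4) = 79 − 17.89 = 61.11 dB(A).
Σ 10^(L/10) = 1.022e+07 → L_total = 10·log₁₀(1.022e+07) = 70.10 dB(A).

70 dB(A)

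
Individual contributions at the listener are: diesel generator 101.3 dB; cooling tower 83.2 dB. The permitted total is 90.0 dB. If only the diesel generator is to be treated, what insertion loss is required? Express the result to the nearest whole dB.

12 dB

Fixed contribution from the other source: Σ 10^(L/10) = 10^(83.2/10) = 2.089e+08 (83.20 dB).
To meet 90.0 dB overall, the treated diesel generator may contribute at most 10^(90.0/10) − 2.089e+08 = 7.911e+08, i.e. 88.98 dB.
Required insertion loss = 101.3 − 88.98 = 12.32 dB.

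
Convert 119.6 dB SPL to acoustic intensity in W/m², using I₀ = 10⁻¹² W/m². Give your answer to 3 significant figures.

I/I₀ = 10^(119.6/10) = 9.12e+11, so I = 9.12e+11 × 10⁻¹² W/m².

0.912 W/m²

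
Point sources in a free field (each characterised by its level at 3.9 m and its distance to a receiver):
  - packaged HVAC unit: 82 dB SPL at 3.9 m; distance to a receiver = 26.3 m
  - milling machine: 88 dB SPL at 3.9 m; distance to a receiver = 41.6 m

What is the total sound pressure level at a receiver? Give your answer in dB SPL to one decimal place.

Propagate each source to the receiver with L = L_ref − 20·log₁₀(r/r_ref), then add intensities.
packaged HVAC unit: 82 − 20·log₁₀(26.3/3.9) = 82 − 16.58 = 65.42 dB SPL.
milling machine: 88 − 20·log₁₀(41.6/3.9) = 88 − 20.56 = 67.44 dB SPL.
Σ 10^(L/10) = 9.031e+06 → L_total = 10·log₁₀(9.031e+06) = 69.56 dB SPL.

69.6 dB SPL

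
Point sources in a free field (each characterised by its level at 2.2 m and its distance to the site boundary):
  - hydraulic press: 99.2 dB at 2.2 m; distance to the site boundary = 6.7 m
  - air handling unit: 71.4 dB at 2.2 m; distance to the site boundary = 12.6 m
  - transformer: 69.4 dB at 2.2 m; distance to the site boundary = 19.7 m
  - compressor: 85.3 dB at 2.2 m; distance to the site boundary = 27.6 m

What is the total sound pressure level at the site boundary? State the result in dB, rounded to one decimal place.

89.5 dB

Apply inverse-square spreading to bring every level to the receiver, then sum 10^(L/10).
hydraulic press: 99.2 − 20·log₁₀(6.7/2.2) = 99.2 − 9.67 = 89.53 dB.
air handling unit: 71.4 − 20·log₁₀(12.6/2.2) = 71.4 − 15.16 = 56.24 dB.
transformer: 69.4 − 20·log₁₀(19.7/2.2) = 69.4 − 19.04 = 50.36 dB.
compressor: 85.3 − 20·log₁₀(27.6/2.2) = 85.3 − 21.97 = 63.33 dB.
Σ 10^(L/10) = 8.995e+08 → L_total = 10·log₁₀(8.995e+08) = 89.54 dB.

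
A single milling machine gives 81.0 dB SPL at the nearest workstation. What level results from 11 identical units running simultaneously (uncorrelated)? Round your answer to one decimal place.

91.4 dB SPL

With 11 equal, uncorrelated contributions the intensity is 11× that of one unit, giving a rise of 10·log₁₀ 11.
L_total = 81.0 + 10·log₁₀(11) = 81.0 + 10.414 = 91.41 dB SPL.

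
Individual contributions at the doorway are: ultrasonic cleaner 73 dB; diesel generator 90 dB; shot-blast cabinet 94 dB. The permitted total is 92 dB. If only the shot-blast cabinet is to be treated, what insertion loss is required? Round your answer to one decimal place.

6.5 dB

Everything except the shot-blast cabinet sums to 10^(73/10) + 10^(90/10) = 1.020e+09 in linear terms, 90.09 dB.
To meet 92 dB overall, the treated shot-blast cabinet may contribute at most 10^(92/10) − 1.020e+09 = 5.649e+08, i.e. 87.52 dB.
Required insertion loss = 94 − 87.52 = 6.48 dB.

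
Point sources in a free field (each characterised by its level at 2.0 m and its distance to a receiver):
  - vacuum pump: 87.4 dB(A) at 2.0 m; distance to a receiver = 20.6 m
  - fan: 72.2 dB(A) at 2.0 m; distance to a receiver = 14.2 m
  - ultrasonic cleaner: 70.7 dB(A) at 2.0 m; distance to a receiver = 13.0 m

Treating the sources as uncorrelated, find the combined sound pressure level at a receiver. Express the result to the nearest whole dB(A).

68 dB(A)

First find each source's level at the receiver (point-source: −20·log₁₀(r/r_ref)), then combine on an intensity basis.
vacuum pump: 87.4 − 20·log₁₀(20.6/2.0) = 87.4 − 20.26 = 67.14 dB(A).
fan: 72.2 − 20·log₁₀(14.2/2.0) = 72.2 − 17.03 = 55.17 dB(A).
ultrasonic cleaner: 70.7 − 20·log₁₀(13.0/2.0) = 70.7 − 16.26 = 54.44 dB(A).
Σ 10^(L/10) = 5.787e+06 → L_total = 10·log₁₀(5.787e+06) = 67.62 dB(A).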